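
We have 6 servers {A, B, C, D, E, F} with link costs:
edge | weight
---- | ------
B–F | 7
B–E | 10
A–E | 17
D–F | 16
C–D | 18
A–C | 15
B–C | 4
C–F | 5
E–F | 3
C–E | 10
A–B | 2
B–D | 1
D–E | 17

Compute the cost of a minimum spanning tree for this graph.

Kruskal: consider edges lightest-first.
B–D (1): add — endpoints in different components.
A–B (2): add — endpoints in different components.
E–F (3): add — endpoints in different components.
B–C (4): add — endpoints in different components.
C–F (5): add — endpoints in different components.
MST edges: B–D, A–B, E–F, B–C, C–F; total weight 1+2+3+4+5 = 15.

15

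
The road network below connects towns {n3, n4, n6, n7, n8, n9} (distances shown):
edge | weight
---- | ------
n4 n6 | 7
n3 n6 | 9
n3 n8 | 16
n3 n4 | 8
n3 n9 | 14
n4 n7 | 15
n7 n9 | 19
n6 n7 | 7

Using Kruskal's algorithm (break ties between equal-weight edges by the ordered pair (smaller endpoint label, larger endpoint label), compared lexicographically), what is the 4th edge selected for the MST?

Kruskal: consider edges lightest-first.
n4 n6 (7): add. Components now {n7} {n8} {n9} {n3} {n4,n6}
n6 n7 (7): add. Components now {n4,n6,n7} {n8} {n9} {n3}
n3 n4 (8): add. Components now {n3,n4,n6,n7} {n8} {n9}
n3 n6 (9): skip — n3 and n6 already connected.
n3 n9 (14): add. Components now {n3,n4,n6,n7,n9} {n8}
n4 n7 (15): skip — n7 and n4 already connected.
n3 n8 (16): add. Components now {n3,n4,n6,n7,n8,n9}
The 4th edge added is n3 n9.

n3-n9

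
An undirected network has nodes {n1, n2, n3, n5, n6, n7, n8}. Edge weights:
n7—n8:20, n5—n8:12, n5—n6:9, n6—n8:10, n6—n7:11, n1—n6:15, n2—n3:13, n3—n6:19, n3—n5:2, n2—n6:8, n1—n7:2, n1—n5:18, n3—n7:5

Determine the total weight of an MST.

36

Sort edges by weight, then run Kruskal:
n1—n7 (2): add — endpoints in different components.
n3—n5 (2): add — endpoints in different components.
n3—n7 (5): add — endpoints in different components.
n2—n6 (8): add — endpoints in different components.
n5—n6 (9): add — endpoints in different components.
n6—n8 (10): add — endpoints in different components.
MST edges: n1—n7, n3—n5, n3—n7, n2—n6, n5—n6, n6—n8; total weight 2+2+5+8+9+10 = 36.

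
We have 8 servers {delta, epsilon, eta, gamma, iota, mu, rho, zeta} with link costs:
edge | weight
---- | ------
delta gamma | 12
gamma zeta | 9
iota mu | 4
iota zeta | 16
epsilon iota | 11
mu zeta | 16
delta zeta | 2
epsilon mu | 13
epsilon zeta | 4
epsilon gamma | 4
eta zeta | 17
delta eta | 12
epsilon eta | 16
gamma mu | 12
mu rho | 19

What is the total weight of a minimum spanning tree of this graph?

56

Kruskal's algorithm — process edges by increasing weight (ties by edge label):
delta zeta (2): add — endpoints in different components.
epsilon gamma (4): add — endpoints in different components.
epsilon zeta (4): add — endpoints in different components.
iota mu (4): add — endpoints in different components.
gamma zeta (9): skip — zeta and gamma already connected.
epsilon iota (11): add — endpoints in different components.
delta eta (12): add — endpoints in different components.
delta gamma (12): skip — delta and gamma already connected.
gamma mu (12): skip — mu and gamma already connected.
epsilon mu (13): skip — mu and epsilon already connected.
epsilon eta (16): skip — eta and epsilon already connected.
iota zeta (16): skip — zeta and iota already connected.
mu zeta (16): skip — mu and zeta already connected.
eta zeta (17): skip — eta and zeta already connected.
mu rho (19): add — endpoints in different components.
MST edges: delta zeta, epsilon gamma, epsilon zeta, iota mu, epsilon iota, delta eta, mu rho; total weight 2+4+4+4+11+12+19 = 56.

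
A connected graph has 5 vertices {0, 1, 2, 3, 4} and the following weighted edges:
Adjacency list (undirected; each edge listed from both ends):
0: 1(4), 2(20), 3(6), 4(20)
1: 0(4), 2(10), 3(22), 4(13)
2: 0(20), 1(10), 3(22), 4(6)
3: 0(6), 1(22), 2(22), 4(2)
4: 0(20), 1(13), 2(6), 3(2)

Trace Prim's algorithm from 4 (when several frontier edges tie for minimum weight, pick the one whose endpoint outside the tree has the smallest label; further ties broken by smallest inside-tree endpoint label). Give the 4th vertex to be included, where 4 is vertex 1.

Prim, starting at 4.
Step 1: cheapest edge leaving the tree is 3 4 (2); add 3.
Step 2: cheapest edge leaving the tree is 0 3 (6); add 0.
Step 3: cheapest edge leaving the tree is 0 1 (4); add 1.
Step 4: cheapest edge leaving the tree is 2 4 (6); add 2.
Vertex order: 4, 3, 0, 1, 2. The 4th vertex is 1.

1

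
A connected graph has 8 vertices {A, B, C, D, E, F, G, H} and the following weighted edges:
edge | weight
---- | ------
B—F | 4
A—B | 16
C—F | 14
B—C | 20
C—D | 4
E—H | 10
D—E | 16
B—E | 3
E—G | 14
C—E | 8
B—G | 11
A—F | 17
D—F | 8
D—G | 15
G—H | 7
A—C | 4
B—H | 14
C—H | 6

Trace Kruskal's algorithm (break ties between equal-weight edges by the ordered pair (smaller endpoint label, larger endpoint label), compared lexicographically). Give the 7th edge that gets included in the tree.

C-E

Sort edges by weight, then run Kruskal:
B—E (3): add — endpoints in different components.
A—C (4): add — endpoints in different components.
B—F (4): add — endpoints in different components.
C—D (4): add — endpoints in different components.
C—H (6): add — endpoints in different components.
G—H (7): add — endpoints in different components.
C—E (8): add — endpoints in different components.
The 7th edge added is C—E.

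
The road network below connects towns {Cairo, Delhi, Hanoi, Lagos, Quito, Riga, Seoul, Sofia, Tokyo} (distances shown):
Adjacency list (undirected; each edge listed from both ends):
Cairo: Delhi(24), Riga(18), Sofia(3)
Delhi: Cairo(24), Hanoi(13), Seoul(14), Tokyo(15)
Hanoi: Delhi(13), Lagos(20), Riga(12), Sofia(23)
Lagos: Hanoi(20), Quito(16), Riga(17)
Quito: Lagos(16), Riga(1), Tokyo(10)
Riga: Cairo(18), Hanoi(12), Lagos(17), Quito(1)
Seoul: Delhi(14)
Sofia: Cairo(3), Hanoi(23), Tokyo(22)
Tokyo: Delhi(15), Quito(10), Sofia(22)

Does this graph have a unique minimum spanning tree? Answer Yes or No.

Sort edges by weight, then run Kruskal:
Quito–Riga (1): add — endpoints in different components.
Cairo–Sofia (3): add — endpoints in different components.
Quito–Tokyo (10): add — endpoints in different components.
Hanoi–Riga (12): add — endpoints in different components.
Delhi–Hanoi (13): add — endpoints in different components.
Delhi–Seoul (14): add — endpoints in different components.
Delhi–Tokyo (15): skip — Delhi and Tokyo already connected.
Lagos–Quito (16): add — endpoints in different components.
Lagos–Riga (17): skip — Lagos and Riga already connected.
Cairo–Riga (18): add — endpoints in different components.
Every non-tree edge has weight strictly greater than the heaviest edge on the tree path between its endpoints, so the MST is unique.

Yes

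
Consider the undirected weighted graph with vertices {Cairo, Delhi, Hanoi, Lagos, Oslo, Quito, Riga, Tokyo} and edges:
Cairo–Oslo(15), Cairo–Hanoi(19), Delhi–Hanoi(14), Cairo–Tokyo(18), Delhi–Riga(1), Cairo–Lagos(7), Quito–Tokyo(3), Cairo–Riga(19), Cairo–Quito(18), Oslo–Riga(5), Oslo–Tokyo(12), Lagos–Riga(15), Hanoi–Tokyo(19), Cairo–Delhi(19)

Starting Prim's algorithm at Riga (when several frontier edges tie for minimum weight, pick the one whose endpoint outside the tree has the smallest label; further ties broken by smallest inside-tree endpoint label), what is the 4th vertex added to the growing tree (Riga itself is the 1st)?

Tokyo

Prim's algorithm from Riga:
Step 1: frontier [Delhi–Riga 1, Oslo–Riga 5, Lagos–Riga 15, Cairo–Riga 19] → take Delhi–Riga (1); add Delhi.
Step 2: frontier [Delhi–Hanoi 14, Cairo–Delhi 19, Oslo–Riga 5, Lagos–Riga 15, Cairo–Riga 19] → take Oslo–Riga (5); add Oslo.
Step 3: frontier [Delhi–Hanoi 14, Cairo–Delhi 19, Oslo–Tokyo 12, Cairo–Oslo 15, Lagos–Riga 15, Cairo–Riga 19] → take Oslo–Tokyo (12); add Tokyo.
Step 4: frontier [Delhi–Hanoi 14, Cairo–Delhi 19, Cairo–Oslo 15, Lagos–Riga 15, Cairo–Riga 19, Quito–Tokyo 3, Cairo–Tokyo 18, Hanoi–Tokyo 19] → take Quito–Tokyo (3); add Quito.
Step 5: frontier [Delhi–Hanoi 14, Cairo–Delhi 19, Cairo–Oslo 15, Cairo–Quito 18, Lagos–Riga 15, Cairo–Riga 19, Cairo–Tokyo 18, Hanoi–Tokyo 19] → take Delhi–Hanoi (14); add Hanoi.
Step 6: frontier [Cairo–Delhi 19, Cairo–Hanoi 19, Cairo–Oslo 15, Cairo–Quito 18, Lagos–Riga 15, Cairo–Riga 19, Cairo–Tokyo 18] → take Cairo–Oslo (15); add Cairo.
Step 7: frontier [Cairo–Lagos 7, Lagos–Riga 15] → take Cairo–Lagos (7); add Lagos.
Vertex order: Riga, Delhi, Oslo, Tokyo, Quito, Hanoi, Cairo, Lagos. The 4th vertex is Tokyo.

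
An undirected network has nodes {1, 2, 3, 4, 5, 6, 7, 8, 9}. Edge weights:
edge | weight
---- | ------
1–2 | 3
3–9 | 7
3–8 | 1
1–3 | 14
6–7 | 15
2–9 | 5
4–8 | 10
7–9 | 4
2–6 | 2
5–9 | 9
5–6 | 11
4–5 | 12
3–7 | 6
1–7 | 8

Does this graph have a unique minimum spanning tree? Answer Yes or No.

Sort edges by weight, then run Kruskal:
3–8 (1): add — endpoints in different components.
2–6 (2): add — endpoints in different components.
1–2 (3): add — endpoints in different components.
7–9 (4): add — endpoints in different components.
2–9 (5): add — endpoints in different components.
3–7 (6): add — endpoints in different components.
3–9 (7): skip — 3 and 9 already connected.
1–7 (8): skip — 1 and 7 already connected.
5–9 (9): add — endpoints in different components.
4–8 (10): add — endpoints in different components.
Every non-tree edge has weight strictly greater than the heaviest edge on the tree path between its endpoints, so the MST is unique.

Yes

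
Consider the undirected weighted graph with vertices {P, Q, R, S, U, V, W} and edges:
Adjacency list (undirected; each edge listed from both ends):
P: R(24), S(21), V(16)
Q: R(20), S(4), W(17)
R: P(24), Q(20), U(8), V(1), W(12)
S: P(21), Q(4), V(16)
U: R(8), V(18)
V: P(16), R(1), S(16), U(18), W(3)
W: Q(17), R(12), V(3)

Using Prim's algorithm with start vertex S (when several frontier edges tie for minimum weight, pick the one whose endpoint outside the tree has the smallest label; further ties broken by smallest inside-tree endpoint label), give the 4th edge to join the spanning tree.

V-W

Prim, starting at S.
Step 1: frontier [Q S 4, S V 16, P S 21] → take Q S (4); add Q.
Step 2: frontier [Q W 17, Q R 20, S V 16, P S 21] → take S V (16); add V.
Step 3: frontier [Q W 17, Q R 20, P S 21, R V 1, V W 3, P V 16, U V 18] → take R V (1); add R.
Step 4: frontier [Q W 17, R U 8, R W 12, P R 24, P S 21, V W 3, P V 16, U V 18] → take V W (3); add W.
Step 5: frontier [R U 8, P R 24, P S 21, P V 16, U V 18] → take R U (8); add U.
Step 6: frontier [P R 24, P S 21, P V 16] → take P V (16); add P.
The 4th edge added is V W.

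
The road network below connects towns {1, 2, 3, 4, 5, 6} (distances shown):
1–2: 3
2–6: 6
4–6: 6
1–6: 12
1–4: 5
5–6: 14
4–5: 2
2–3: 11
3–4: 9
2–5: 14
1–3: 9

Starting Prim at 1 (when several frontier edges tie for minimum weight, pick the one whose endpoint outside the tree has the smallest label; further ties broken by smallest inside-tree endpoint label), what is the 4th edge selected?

Prim's algorithm from 1:
Step 1: frontier [1–2 3, 1–4 5, 1–3 9, 1–6 12] → take 1–2 (3); add 2.
Step 2: frontier [1–4 5, 1–3 9, 1–6 12, 2–6 6, 2–3 11, 2–5 14] → take 1–4 (5); add 4.
Step 3: frontier [1–3 9, 1–6 12, 2–6 6, 2–3 11, 2–5 14, 4–5 2, 4–6 6, 3–4 9] → take 4–5 (2); add 5.
Step 4: frontier [1–3 9, 1–6 12, 2–6 6, 2–3 11, 4–6 6, 3–4 9, 5–6 14] → take 2–6 (6); add 6.
Step 5: frontier [1–3 9, 2–3 11, 3–4 9] → take 1–3 (9); add 3.
The 4th edge added is 2–6.

2-6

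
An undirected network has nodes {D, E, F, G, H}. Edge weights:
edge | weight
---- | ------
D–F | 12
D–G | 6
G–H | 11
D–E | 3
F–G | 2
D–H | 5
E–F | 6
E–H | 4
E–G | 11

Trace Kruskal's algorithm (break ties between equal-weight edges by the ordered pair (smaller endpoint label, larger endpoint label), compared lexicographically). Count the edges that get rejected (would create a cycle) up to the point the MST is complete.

Kruskal: consider edges lightest-first.
F–G (2): add — endpoints in different components.
D–E (3): add — endpoints in different components.
E–H (4): add — endpoints in different components.
D–H (5): skip — D and H already connected.
D–G (6): add — endpoints in different components.
Edges rejected before the tree was complete: 1.

1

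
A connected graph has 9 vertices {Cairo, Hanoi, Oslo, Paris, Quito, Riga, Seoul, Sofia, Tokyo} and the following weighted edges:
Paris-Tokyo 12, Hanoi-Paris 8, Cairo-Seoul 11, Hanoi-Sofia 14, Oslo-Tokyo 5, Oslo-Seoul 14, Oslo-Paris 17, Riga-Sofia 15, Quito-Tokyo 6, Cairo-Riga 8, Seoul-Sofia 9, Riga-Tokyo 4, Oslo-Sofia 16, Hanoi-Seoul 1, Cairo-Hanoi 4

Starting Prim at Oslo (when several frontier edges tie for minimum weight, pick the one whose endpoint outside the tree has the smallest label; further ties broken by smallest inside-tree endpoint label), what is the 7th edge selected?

Prim, starting at Oslo.
Step 1: cheapest edge leaving the tree is Oslo-Tokyo (5); add Tokyo.
Step 2: cheapest edge leaving the tree is Riga-Tokyo (4); add Riga.
Step 3: cheapest edge leaving the tree is Quito-Tokyo (6); add Quito.
Step 4: cheapest edge leaving the tree is Cairo-Riga (8); add Cairo.
Step 5: cheapest edge leaving the tree is Cairo-Hanoi (4); add Hanoi.
Step 6: cheapest edge leaving the tree is Hanoi-Seoul (1); add Seoul.
Step 7: cheapest edge leaving the tree is Hanoi-Paris (8); add Paris.
Step 8: cheapest edge leaving the tree is Seoul-Sofia (9); add Sofia.
The 7th edge added is Hanoi-Paris.

Hanoi-Paris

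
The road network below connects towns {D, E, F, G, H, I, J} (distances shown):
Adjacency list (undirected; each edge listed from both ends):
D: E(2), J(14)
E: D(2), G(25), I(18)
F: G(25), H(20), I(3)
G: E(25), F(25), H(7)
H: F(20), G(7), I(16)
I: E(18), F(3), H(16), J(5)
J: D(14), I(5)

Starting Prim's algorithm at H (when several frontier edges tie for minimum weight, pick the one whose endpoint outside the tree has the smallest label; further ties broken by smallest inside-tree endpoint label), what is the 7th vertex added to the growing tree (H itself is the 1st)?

E

Prim's algorithm from H:
Step 1: cheapest edge leaving the tree is G–H (7); add G.
Step 2: cheapest edge leaving the tree is H–I (16); add I.
Step 3: cheapest edge leaving the tree is F–I (3); add F.
Step 4: cheapest edge leaving the tree is I–J (5); add J.
Step 5: cheapest edge leaving the tree is D–J (14); add D.
Step 6: cheapest edge leaving the tree is D–E (2); add E.
Vertex order: H, G, I, F, J, D, E. The 7th vertex is E.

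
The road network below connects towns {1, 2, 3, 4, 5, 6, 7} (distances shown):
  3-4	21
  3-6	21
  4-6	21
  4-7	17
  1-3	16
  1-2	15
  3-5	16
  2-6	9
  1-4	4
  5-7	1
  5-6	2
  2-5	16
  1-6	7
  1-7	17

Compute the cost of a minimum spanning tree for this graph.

Grow the tree from 3 using Prim:
Step 1: cheapest edge leaving the tree is 1-3 (16); add 1.
Step 2: cheapest edge leaving the tree is 1-4 (4); add 4.
Step 3: cheapest edge leaving the tree is 1-6 (7); add 6.
Step 4: cheapest edge leaving the tree is 5-6 (2); add 5.
Step 5: cheapest edge leaving the tree is 5-7 (1); add 7.
Step 6: cheapest edge leaving the tree is 2-6 (9); add 2.
MST edges: 1-3, 1-4, 1-6, 5-6, 5-7, 2-6; total weight 16+4+7+2+1+9 = 39.

39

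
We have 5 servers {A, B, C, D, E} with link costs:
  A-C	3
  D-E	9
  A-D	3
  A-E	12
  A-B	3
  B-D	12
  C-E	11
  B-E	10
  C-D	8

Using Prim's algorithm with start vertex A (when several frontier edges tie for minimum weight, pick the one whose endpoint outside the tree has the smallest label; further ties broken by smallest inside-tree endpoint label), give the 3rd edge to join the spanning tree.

A-D

Prim, starting at A.
Step 1: frontier [A-B 3, A-C 3, A-D 3, A-E 12] → take A-B (3); add B.
Step 2: frontier [A-C 3, A-D 3, A-E 12, B-E 10, B-D 12] → take A-C (3); add C.
Step 3: frontier [A-D 3, A-E 12, B-E 10, B-D 12, C-D 8, C-E 11] → take A-D (3); add D.
Step 4: frontier [A-E 12, B-E 10, C-E 11, D-E 9] → take D-E (9); add E.
The 3rd edge added is A-D.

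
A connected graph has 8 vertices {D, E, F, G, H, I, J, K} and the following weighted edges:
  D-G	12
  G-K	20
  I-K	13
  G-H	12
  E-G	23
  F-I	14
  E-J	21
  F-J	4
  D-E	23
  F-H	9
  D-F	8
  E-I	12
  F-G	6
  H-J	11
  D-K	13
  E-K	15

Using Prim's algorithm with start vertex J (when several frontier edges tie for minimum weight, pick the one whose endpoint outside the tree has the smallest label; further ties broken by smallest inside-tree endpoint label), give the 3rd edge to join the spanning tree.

D-F

Prim's algorithm from J:
Step 1: cheapest edge leaving the tree is F-J (4); add F.
Step 2: cheapest edge leaving the tree is F-G (6); add G.
Step 3: cheapest edge leaving the tree is D-F (8); add D.
Step 4: cheapest edge leaving the tree is F-H (9); add H.
Step 5: cheapest edge leaving the tree is D-K (13); add K.
Step 6: cheapest edge leaving the tree is I-K (13); add I.
Step 7: cheapest edge leaving the tree is E-I (12); add E.
The 3rd edge added is D-F.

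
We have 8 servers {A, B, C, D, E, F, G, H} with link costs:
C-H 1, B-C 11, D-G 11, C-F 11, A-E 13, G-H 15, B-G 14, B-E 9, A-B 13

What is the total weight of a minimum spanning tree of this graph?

Prim, starting at D.
Step 1: cheapest edge leaving the tree is D-G (11); add G.
Step 2: cheapest edge leaving the tree is B-G (14); add B.
Step 3: cheapest edge leaving the tree is B-E (9); add E.
Step 4: cheapest edge leaving the tree is B-C (11); add C.
Step 5: cheapest edge leaving the tree is C-H (1); add H.
Step 6: cheapest edge leaving the tree is C-F (11); add F.
Step 7: cheapest edge leaving the tree is A-B (13); add A.
MST edges: D-G, B-G, B-E, B-C, C-H, C-F, A-B; total weight 11+14+9+11+1+11+13 = 70.

70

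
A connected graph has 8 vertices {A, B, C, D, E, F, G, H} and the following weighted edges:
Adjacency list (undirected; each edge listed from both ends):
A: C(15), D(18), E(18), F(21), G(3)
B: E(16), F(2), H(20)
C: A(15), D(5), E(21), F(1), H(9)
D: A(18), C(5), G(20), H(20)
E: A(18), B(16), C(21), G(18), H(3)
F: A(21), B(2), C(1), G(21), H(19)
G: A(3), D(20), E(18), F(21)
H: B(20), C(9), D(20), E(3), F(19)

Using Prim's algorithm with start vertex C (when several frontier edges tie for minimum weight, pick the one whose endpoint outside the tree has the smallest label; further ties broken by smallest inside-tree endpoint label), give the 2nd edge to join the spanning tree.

Prim's algorithm from C:
Step 1: cheapest edge leaving the tree is C-F (1); add F.
Step 2: cheapest edge leaving the tree is B-F (2); add B.
Step 3: cheapest edge leaving the tree is C-D (5); add D.
Step 4: cheapest edge leaving the tree is C-H (9); add H.
Step 5: cheapest edge leaving the tree is E-H (3); add E.
Step 6: cheapest edge leaving the tree is A-C (15); add A.
Step 7: cheapest edge leaving the tree is A-G (3); add G.
The 2nd edge added is B-F.

B-F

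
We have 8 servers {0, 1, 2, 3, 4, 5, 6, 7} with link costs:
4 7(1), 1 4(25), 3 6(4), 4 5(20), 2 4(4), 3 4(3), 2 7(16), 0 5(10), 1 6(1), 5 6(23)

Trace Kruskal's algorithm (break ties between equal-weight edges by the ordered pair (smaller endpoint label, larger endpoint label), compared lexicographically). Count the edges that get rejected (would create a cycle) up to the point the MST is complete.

Kruskal's algorithm — process edges by increasing weight (ties by edge label):
1 6 (1): add — endpoints in different components.
4 7 (1): add — endpoints in different components.
3 4 (3): add — endpoints in different components.
2 4 (4): add — endpoints in different components.
3 6 (4): add — endpoints in different components.
0 5 (10): add — endpoints in different components.
2 7 (16): skip — 2 and 7 already connected.
4 5 (20): add — endpoints in different components.
Edges rejected before the tree was complete: 1.

1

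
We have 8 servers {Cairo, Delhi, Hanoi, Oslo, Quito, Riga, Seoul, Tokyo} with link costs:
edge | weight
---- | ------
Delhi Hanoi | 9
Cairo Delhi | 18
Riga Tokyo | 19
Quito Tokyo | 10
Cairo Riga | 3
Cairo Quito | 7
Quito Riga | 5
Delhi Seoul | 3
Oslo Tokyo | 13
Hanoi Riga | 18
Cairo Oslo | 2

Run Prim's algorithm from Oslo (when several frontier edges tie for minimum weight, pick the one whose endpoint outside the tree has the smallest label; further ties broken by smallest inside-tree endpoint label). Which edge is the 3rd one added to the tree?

Prim, starting at Oslo.
Step 1: cheapest edge leaving the tree is Cairo Oslo (2); add Cairo.
Step 2: cheapest edge leaving the tree is Cairo Riga (3); add Riga.
Step 3: cheapest edge leaving the tree is Quito Riga (5); add Quito.
Step 4: cheapest edge leaving the tree is Quito Tokyo (10); add Tokyo.
Step 5: cheapest edge leaving the tree is Cairo Delhi (18); add Delhi.
Step 6: cheapest edge leaving the tree is Delhi Seoul (3); add Seoul.
Step 7: cheapest edge leaving the tree is Delhi Hanoi (9); add Hanoi.
The 3rd edge added is Quito Riga.

Quito-Riga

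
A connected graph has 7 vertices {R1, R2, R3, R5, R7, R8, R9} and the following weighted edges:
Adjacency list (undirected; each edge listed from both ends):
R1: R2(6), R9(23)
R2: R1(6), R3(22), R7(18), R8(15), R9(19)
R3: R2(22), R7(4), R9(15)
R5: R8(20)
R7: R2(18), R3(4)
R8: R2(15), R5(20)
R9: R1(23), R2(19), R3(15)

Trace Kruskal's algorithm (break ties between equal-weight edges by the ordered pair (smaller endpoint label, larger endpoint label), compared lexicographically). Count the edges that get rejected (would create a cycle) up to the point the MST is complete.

Kruskal's algorithm — process edges by increasing weight (ties by edge label):
R3-R7 (4): add. Components now {R3,R7} {R9} {R5} {R8} {R2} {R1}
R1-R2 (6): add. Components now {R3,R7} {R9} {R5} {R8} {R1,R2}
R2-R8 (15): add. Components now {R3,R7} {R9} {R5} {R1,R2,R8}
R3-R9 (15): add. Components now {R3,R7,R9} {R5} {R1,R2,R8}
R2-R7 (18): add. Components now {R1,R2,R3,R7,R8,R9} {R5}
R2-R9 (19): skip — R9 and R2 already connected.
R5-R8 (20): add. Components now {R1,R2,R3,R5,R7,R8,R9}
Edges rejected before the tree was complete: 1.

1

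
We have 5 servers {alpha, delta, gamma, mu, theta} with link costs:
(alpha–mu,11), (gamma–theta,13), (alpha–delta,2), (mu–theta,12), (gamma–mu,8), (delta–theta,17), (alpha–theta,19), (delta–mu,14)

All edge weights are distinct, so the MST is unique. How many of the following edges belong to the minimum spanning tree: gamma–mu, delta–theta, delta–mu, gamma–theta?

1

Kruskal's algorithm — process edges by increasing weight (ties by edge label):
alpha–delta (2): add. Components now {theta} {alpha,delta} {mu} {gamma}
gamma–mu (8): add. Components now {theta} {alpha,delta} {gamma,mu}
alpha–mu (11): add. Components now {theta} {alpha,delta,gamma,mu}
mu–theta (12): add. Components now {alpha,delta,gamma,mu,theta}
MST edge set: {alpha–delta, gamma–mu, alpha–mu, mu–theta}.
Of the listed edges, {gamma–mu} are in the MST → 1.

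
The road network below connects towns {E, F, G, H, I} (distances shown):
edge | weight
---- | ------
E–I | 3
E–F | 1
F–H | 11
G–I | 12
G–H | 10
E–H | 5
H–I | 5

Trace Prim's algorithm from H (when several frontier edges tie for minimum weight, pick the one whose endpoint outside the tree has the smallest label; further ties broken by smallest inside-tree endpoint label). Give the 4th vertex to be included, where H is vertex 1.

I

Prim, starting at H.
Step 1: cheapest edge leaving the tree is E–H (5); add E.
Step 2: cheapest edge leaving the tree is E–F (1); add F.
Step 3: cheapest edge leaving the tree is E–I (3); add I.
Step 4: cheapest edge leaving the tree is G–H (10); add G.
Vertex order: H, E, F, I, G. The 4th vertex is I.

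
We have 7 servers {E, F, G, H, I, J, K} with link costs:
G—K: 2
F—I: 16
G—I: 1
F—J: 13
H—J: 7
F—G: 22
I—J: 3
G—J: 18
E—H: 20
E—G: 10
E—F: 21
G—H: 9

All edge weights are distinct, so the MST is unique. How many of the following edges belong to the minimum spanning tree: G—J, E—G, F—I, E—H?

Kruskal: consider edges lightest-first.
G—I (1): add. Components now {E} {F} {G,I} {H} {J} {K}
G—K (2): add. Components now {E} {F} {G,I,K} {H} {J}
I—J (3): add. Components now {E} {F} {G,I,J,K} {H}
H—J (7): add. Components now {E} {F} {G,H,I,J,K}
G—H (9): skip — G and H already connected.
E—G (10): add. Components now {E,G,H,I,J,K} {F}
F—J (13): add. Components now {E,F,G,H,I,J,K}
MST edge set: {G—I, G—K, I—J, H—J, E—G, F—J}.
Of the listed edges, {E—G} are in the MST → 1.

1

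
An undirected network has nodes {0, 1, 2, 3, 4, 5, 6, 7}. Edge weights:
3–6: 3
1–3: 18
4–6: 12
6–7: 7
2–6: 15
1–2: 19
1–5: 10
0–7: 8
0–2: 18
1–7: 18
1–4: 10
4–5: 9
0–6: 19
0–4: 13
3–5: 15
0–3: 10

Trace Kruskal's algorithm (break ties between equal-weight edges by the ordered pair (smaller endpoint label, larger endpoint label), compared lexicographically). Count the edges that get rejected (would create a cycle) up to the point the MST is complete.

3

Kruskal: consider edges lightest-first.
3–6 (3): add — endpoints in different components.
6–7 (7): add — endpoints in different components.
0–7 (8): add — endpoints in different components.
4–5 (9): add — endpoints in different components.
0–3 (10): skip — 0 and 3 already connected.
1–4 (10): add — endpoints in different components.
1–5 (10): skip — 1 and 5 already connected.
4–6 (12): add — endpoints in different components.
0–4 (13): skip — 0 and 4 already connected.
2–6 (15): add — endpoints in different components.
Edges rejected before the tree was complete: 3.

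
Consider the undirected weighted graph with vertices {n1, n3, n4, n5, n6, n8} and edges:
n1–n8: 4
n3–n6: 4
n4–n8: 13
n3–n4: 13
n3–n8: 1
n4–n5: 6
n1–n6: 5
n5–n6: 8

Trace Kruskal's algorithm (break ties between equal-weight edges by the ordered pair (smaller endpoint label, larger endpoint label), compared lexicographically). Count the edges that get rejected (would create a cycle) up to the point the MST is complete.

1

Kruskal's algorithm — process edges by increasing weight (ties by edge label):
n3–n8 (1): add. Components now {n3,n8} {n5} {n1} {n4} {n6}
n1–n8 (4): add. Components now {n1,n3,n8} {n5} {n4} {n6}
n3–n6 (4): add. Components now {n1,n3,n6,n8} {n5} {n4}
n1–n6 (5): skip — n1 and n6 already connected.
n4–n5 (6): add. Components now {n1,n3,n6,n8} {n4,n5}
n5–n6 (8): add. Components now {n1,n3,n4,n5,n6,n8}
Edges rejected before the tree was complete: 1.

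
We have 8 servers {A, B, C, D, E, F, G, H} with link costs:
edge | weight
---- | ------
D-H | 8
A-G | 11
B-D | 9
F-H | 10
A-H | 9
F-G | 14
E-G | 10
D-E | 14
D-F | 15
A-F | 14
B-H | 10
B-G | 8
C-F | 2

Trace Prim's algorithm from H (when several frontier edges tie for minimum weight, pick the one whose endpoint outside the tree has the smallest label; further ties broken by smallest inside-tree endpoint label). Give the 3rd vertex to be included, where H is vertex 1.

A

Grow the tree from H using Prim:
Step 1: frontier [D-H 8, A-H 9, B-H 10, F-H 10] → take D-H (8); add D.
Step 2: frontier [B-D 9, D-E 14, D-F 15, A-H 9, B-H 10, F-H 10] → take A-H (9); add A.
Step 3: frontier [A-G 11, A-F 14, B-D 9, D-E 14, D-F 15, B-H 10, F-H 10] → take B-D (9); add B.
Step 4: frontier [A-G 11, A-F 14, B-G 8, D-E 14, D-F 15, F-H 10] → take B-G (8); add G.
Step 5: frontier [A-F 14, D-E 14, D-F 15, E-G 10, F-G 14, F-H 10] → take E-G (10); add E.
Step 6: frontier [A-F 14, D-F 15, F-G 14, F-H 10] → take F-H (10); add F.
Step 7: frontier [C-F 2] → take C-F (2); add C.
Vertex order: H, D, A, B, G, E, F, C. The 3rd vertex is A.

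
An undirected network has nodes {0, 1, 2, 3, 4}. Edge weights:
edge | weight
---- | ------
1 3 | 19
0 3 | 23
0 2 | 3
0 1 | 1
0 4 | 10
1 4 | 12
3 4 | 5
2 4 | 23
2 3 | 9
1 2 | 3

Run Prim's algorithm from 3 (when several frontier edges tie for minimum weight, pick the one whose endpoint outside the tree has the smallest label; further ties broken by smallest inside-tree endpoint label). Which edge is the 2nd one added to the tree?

Grow the tree from 3 using Prim:
Step 1: frontier [3 4 5, 2 3 9, 1 3 19, 0 3 23] → take 3 4 (5); add 4.
Step 2: frontier [2 3 9, 1 3 19, 0 3 23, 0 4 10, 1 4 12, 2 4 23] → take 2 3 (9); add 2.
Step 3: frontier [0 2 3, 1 2 3, 1 3 19, 0 3 23, 0 4 10, 1 4 12] → take 0 2 (3); add 0.
Step 4: frontier [0 1 1, 1 2 3, 1 3 19, 1 4 12] → take 0 1 (1); add 1.
The 2nd edge added is 2 3.

2-3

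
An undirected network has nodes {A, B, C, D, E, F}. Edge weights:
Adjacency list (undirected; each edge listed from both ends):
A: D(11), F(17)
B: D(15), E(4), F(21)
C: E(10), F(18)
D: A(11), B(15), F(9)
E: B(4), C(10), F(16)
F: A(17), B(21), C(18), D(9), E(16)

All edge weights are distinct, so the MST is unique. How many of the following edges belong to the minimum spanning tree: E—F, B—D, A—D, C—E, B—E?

4

Sort edges by weight, then run Kruskal:
B—E (4): add — endpoints in different components.
D—F (9): add — endpoints in different components.
C—E (10): add — endpoints in different components.
A—D (11): add — endpoints in different components.
B—D (15): add — endpoints in different components.
MST edge set: {B—E, D—F, C—E, A—D, B—D}.
Of the listed edges, {B—D, A—D, C—E, B—E} are in the MST → 4.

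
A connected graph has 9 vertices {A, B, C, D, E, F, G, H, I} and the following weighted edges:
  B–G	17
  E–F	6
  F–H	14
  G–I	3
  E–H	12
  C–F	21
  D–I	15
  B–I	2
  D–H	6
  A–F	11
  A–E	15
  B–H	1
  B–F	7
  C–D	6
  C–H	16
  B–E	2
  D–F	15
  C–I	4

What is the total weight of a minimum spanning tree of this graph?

Grow the tree from C using Prim:
Step 1: cheapest edge leaving the tree is C–I (4); add I.
Step 2: cheapest edge leaving the tree is B–I (2); add B.
Step 3: cheapest edge leaving the tree is B–H (1); add H.
Step 4: cheapest edge leaving the tree is B–E (2); add E.
Step 5: cheapest edge leaving the tree is G–I (3); add G.
Step 6: cheapest edge leaving the tree is C–D (6); add D.
Step 7: cheapest edge leaving the tree is E–F (6); add F.
Step 8: cheapest edge leaving the tree is A–F (11); add A.
MST edges: C–I, B–I, B–H, B–E, G–I, C–D, E–F, A–F; total weight 4+2+1+2+3+6+6+11 = 35.

35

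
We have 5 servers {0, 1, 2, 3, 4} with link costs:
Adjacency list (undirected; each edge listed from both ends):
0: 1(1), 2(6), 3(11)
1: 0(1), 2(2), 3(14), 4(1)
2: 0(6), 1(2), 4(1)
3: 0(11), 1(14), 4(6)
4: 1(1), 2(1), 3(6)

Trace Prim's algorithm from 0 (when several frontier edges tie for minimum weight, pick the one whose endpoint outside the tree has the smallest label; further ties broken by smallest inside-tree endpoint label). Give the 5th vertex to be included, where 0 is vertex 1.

Prim, starting at 0.
Step 1: cheapest edge leaving the tree is 0–1 (1); add 1.
Step 2: cheapest edge leaving the tree is 1–4 (1); add 4.
Step 3: cheapest edge leaving the tree is 2–4 (1); add 2.
Step 4: cheapest edge leaving the tree is 3–4 (6); add 3.
Vertex order: 0, 1, 4, 2, 3. The 5th vertex is 3.

3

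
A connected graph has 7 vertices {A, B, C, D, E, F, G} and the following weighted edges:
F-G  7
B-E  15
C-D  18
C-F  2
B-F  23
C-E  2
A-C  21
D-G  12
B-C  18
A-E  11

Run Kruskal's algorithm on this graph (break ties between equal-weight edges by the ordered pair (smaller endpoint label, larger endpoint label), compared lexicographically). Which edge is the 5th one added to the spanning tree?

D-G

Kruskal: consider edges lightest-first.
C-E (2): add — endpoints in different components.
C-F (2): add — endpoints in different components.
F-G (7): add — endpoints in different components.
A-E (11): add — endpoints in different components.
D-G (12): add — endpoints in different components.
B-E (15): add — endpoints in different components.
The 5th edge added is D-G.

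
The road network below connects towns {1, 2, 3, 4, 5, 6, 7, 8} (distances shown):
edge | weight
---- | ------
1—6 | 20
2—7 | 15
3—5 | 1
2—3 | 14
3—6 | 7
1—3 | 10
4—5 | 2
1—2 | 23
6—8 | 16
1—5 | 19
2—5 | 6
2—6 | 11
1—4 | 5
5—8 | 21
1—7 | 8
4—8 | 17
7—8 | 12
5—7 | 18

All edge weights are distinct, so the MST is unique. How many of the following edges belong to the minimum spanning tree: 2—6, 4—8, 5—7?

Sort edges by weight, then run Kruskal:
3—5 (1): add — endpoints in different components.
4—5 (2): add — endpoints in different components.
1—4 (5): add — endpoints in different components.
2—5 (6): add — endpoints in different components.
3—6 (7): add — endpoints in different components.
1—7 (8): add — endpoints in different components.
1—3 (10): skip — 1 and 3 already connected.
2—6 (11): skip — 2 and 6 already connected.
7—8 (12): add — endpoints in different components.
MST edge set: {3—5, 4—5, 1—4, 2—5, 3—6, 1—7, 7—8}.
Of the listed edges, {} are in the MST → 0.

0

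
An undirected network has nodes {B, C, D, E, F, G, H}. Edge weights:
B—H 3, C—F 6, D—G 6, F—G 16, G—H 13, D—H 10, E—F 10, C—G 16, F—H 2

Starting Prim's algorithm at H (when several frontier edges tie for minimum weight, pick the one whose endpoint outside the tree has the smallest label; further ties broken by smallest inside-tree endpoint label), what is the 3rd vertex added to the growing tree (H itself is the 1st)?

B

Prim, starting at H.
Step 1: cheapest edge leaving the tree is F—H (2); add F.
Step 2: cheapest edge leaving the tree is B—H (3); add B.
Step 3: cheapest edge leaving the tree is C—F (6); add C.
Step 4: cheapest edge leaving the tree is D—H (10); add D.
Step 5: cheapest edge leaving the tree is D—G (6); add G.
Step 6: cheapest edge leaving the tree is E—F (10); add E.
Vertex order: H, F, B, C, D, G, E. The 3rd vertex is B.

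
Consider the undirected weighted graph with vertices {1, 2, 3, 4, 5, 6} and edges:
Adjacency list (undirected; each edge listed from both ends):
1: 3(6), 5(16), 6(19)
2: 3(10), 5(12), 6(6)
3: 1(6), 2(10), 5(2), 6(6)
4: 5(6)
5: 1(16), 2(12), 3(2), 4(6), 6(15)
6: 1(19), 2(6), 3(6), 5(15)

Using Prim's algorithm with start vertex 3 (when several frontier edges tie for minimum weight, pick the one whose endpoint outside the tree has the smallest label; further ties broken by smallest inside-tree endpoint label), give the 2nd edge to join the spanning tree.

Prim's algorithm from 3:
Step 1: frontier [3 5 2, 1 3 6, 3 6 6, 2 3 10] → take 3 5 (2); add 5.
Step 2: frontier [1 3 6, 3 6 6, 2 3 10, 4 5 6, 2 5 12, 5 6 15, 1 5 16] → take 1 3 (6); add 1.
Step 3: frontier [1 6 19, 3 6 6, 2 3 10, 4 5 6, 2 5 12, 5 6 15] → take 4 5 (6); add 4.
Step 4: frontier [1 6 19, 3 6 6, 2 3 10, 2 5 12, 5 6 15] → take 3 6 (6); add 6.
Step 5: frontier [2 3 10, 2 5 12, 2 6 6] → take 2 6 (6); add 2.
The 2nd edge added is 1 3.

1-3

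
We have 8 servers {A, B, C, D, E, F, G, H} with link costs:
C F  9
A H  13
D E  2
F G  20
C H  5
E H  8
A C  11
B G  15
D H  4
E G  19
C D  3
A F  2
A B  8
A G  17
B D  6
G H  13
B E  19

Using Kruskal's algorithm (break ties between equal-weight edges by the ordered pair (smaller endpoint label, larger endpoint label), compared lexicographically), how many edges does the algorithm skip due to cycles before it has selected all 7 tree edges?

Sort edges by weight, then run Kruskal:
A F (2): add — endpoints in different components.
D E (2): add — endpoints in different components.
C D (3): add — endpoints in different components.
D H (4): add — endpoints in different components.
C H (5): skip — C and H already connected.
B D (6): add — endpoints in different components.
A B (8): add — endpoints in different components.
E H (8): skip — E and H already connected.
C F (9): skip — C and F already connected.
A C (11): skip — A and C already connected.
A H (13): skip — A and H already connected.
G H (13): add — endpoints in different components.
Edges rejected before the tree was complete: 5.

5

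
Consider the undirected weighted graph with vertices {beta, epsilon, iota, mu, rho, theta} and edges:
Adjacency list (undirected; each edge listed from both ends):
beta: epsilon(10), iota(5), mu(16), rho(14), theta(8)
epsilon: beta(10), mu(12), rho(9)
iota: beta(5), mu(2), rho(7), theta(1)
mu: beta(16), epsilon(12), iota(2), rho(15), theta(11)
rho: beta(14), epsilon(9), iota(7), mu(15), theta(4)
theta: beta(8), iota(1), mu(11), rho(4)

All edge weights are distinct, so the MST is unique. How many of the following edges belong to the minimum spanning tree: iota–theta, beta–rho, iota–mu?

2

Kruskal: consider edges lightest-first.
iota–theta (1): add — endpoints in different components.
iota–mu (2): add — endpoints in different components.
rho–theta (4): add — endpoints in different components.
beta–iota (5): add — endpoints in different components.
iota–rho (7): skip — rho and iota already connected.
beta–theta (8): skip — theta and beta already connected.
epsilon–rho (9): add — endpoints in different components.
MST edge set: {iota–theta, iota–mu, rho–theta, beta–iota, epsilon–rho}.
Of the listed edges, {iota–theta, iota–mu} are in the MST → 2.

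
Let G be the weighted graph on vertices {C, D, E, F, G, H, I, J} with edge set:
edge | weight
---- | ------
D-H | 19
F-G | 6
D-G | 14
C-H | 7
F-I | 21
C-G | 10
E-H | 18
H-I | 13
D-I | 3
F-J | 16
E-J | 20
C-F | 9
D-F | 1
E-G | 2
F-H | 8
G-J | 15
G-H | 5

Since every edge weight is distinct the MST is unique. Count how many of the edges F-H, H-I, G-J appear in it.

Kruskal: consider edges lightest-first.
D-F (1): add — endpoints in different components.
E-G (2): add — endpoints in different components.
D-I (3): add — endpoints in different components.
G-H (5): add — endpoints in different components.
F-G (6): add — endpoints in different components.
C-H (7): add — endpoints in different components.
F-H (8): skip — F and H already connected.
C-F (9): skip — C and F already connected.
C-G (10): skip — C and G already connected.
H-I (13): skip — H and I already connected.
D-G (14): skip — D and G already connected.
G-J (15): add — endpoints in different components.
MST edge set: {D-F, E-G, D-I, G-H, F-G, C-H, G-J}.
Of the listed edges, {G-J} are in the MST → 1.

1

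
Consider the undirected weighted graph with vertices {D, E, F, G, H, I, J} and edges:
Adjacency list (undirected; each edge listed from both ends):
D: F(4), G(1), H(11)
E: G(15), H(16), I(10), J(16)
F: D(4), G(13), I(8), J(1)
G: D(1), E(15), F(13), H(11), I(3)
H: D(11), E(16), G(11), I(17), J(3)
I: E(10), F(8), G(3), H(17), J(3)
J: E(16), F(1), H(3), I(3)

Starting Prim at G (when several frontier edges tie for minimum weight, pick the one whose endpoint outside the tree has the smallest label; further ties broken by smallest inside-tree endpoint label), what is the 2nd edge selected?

G-I

Grow the tree from G using Prim:
Step 1: cheapest edge leaving the tree is D–G (1); add D.
Step 2: cheapest edge leaving the tree is G–I (3); add I.
Step 3: cheapest edge leaving the tree is I–J (3); add J.
Step 4: cheapest edge leaving the tree is F–J (1); add F.
Step 5: cheapest edge leaving the tree is H–J (3); add H.
Step 6: cheapest edge leaving the tree is E–I (10); add E.
The 2nd edge added is G–I.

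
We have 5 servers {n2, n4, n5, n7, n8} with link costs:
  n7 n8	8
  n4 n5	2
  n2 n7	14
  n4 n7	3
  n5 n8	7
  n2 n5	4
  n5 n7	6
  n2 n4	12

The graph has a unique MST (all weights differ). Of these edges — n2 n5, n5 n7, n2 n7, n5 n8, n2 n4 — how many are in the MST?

Sort edges by weight, then run Kruskal:
n4 n5 (2): add — endpoints in different components.
n4 n7 (3): add — endpoints in different components.
n2 n5 (4): add — endpoints in different components.
n5 n7 (6): skip — n5 and n7 already connected.
n5 n8 (7): add — endpoints in different components.
MST edge set: {n4 n5, n4 n7, n2 n5, n5 n8}.
Of the listed edges, {n2 n5, n5 n8} are in the MST → 2.

2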